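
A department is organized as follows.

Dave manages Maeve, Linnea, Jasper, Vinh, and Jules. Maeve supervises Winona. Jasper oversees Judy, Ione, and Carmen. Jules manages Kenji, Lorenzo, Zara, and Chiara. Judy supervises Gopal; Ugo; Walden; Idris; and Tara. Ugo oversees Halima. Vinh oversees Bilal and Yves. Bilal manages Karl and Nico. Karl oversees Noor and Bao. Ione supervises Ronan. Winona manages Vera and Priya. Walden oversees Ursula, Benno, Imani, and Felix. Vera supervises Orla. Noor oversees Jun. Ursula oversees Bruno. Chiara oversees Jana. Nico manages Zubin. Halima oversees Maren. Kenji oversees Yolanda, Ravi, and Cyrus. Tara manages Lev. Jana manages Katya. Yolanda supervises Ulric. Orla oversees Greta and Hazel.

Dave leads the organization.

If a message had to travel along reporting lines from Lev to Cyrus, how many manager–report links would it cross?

Lev is 4 levels below Dave, and Cyrus is 3 levels below Dave (their lowest common manager). The shortest path runs up from Lev to Dave and back down to Cyrus: 4 + 3 = 7 links.

7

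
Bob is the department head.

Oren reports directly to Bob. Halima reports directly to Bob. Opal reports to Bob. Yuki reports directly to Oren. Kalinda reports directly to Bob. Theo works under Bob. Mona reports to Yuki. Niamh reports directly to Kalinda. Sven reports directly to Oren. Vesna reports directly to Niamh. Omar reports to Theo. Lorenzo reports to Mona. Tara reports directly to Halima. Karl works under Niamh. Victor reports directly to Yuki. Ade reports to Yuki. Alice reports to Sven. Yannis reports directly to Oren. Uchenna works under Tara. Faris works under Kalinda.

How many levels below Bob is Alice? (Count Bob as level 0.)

Chain from Alice up to Bob: Alice → Sven → Oren → Bob. That is 3 steps up, so Alice is 3 levels below Bob.

3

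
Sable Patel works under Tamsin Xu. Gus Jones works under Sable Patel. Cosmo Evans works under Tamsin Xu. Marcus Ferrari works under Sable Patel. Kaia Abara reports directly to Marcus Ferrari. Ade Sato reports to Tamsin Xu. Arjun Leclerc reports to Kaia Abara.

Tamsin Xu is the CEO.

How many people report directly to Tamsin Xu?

Tamsin Xu directly manages Sable Patel, Cosmo Evans, Ade Sato. That is 3 direct reports.

3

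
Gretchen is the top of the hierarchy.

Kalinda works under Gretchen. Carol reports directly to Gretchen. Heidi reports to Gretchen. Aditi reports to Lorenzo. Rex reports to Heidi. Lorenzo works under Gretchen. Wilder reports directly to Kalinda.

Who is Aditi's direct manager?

Aditi reports directly to Lorenzo.

Lorenzo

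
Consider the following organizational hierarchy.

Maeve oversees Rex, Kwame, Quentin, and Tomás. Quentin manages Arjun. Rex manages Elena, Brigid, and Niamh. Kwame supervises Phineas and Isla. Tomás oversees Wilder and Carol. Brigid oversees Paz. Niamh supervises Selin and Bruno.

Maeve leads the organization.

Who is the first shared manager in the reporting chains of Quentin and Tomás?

Maeve

Quentin's chain of managers is Maeve. Tomás's chain of managers is Maeve. The first manager that appears in both chains is Maeve.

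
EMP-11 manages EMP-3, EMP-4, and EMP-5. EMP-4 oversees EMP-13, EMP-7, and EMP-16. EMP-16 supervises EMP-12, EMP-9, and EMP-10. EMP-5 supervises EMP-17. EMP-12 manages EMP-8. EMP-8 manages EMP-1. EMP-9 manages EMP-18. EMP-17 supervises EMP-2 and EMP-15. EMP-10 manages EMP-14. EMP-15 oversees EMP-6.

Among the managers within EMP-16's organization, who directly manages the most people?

Direct-report counts within EMP-16's organization: EMP-16 has 3; EMP-10 has 1; EMP-9 has 1; EMP-12 has 1; EMP-8 has 1. The largest is 3, held by EMP-16.

EMP-16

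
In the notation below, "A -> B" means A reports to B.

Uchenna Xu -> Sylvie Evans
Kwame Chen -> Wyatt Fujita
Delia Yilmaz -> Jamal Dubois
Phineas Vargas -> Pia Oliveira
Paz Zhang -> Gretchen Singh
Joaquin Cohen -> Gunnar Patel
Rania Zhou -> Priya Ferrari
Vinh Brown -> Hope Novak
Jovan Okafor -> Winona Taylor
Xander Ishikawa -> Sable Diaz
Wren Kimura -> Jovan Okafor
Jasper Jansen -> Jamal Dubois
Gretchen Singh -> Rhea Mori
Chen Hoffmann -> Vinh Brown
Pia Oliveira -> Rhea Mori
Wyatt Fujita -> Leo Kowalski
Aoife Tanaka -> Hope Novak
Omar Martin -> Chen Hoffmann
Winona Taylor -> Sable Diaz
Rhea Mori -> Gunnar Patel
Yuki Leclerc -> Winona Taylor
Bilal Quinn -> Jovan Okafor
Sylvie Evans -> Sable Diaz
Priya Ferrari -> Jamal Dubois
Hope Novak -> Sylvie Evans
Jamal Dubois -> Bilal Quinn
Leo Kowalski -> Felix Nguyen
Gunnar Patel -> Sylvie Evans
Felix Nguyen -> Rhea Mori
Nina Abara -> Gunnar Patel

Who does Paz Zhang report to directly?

Gretchen Singh

Paz Zhang reports directly to Gretchen Singh.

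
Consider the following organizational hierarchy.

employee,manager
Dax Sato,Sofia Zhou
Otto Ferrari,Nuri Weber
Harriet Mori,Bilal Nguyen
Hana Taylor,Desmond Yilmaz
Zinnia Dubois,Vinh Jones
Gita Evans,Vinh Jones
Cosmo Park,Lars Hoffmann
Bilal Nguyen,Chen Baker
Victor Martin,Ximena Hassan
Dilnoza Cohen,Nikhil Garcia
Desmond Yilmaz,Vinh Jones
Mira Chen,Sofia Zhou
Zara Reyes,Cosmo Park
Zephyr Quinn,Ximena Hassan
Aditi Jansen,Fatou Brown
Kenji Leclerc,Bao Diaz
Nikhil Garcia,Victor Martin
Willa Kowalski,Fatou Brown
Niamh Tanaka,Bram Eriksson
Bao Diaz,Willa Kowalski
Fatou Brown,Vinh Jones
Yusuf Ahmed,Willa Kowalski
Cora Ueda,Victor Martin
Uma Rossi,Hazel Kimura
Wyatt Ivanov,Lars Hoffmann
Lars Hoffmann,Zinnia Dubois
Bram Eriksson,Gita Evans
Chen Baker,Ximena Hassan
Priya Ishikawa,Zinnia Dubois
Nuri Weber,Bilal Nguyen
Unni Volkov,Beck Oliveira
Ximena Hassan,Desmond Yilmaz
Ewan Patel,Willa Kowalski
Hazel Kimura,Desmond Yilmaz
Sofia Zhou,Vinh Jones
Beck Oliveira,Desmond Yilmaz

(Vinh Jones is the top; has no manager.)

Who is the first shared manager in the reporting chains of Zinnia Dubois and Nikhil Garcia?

Vinh Jones

Zinnia Dubois's chain of managers is Vinh Jones. Nikhil Garcia's chain of managers is Victor Martin, Ximena Hassan, Desmond Yilmaz, Vinh Jones. The first manager that appears in both chains is Vinh Jones.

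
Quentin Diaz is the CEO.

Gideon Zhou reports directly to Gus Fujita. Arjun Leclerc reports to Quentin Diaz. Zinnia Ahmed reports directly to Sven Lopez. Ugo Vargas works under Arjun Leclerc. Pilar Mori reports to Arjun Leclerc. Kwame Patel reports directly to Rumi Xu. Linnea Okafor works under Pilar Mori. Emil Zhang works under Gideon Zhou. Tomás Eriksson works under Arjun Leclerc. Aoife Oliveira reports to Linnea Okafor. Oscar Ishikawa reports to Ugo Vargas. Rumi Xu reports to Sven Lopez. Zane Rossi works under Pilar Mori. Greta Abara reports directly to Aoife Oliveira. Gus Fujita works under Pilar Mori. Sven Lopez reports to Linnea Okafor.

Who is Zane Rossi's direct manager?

Pilar Mori

Zane Rossi reports directly to Pilar Mori.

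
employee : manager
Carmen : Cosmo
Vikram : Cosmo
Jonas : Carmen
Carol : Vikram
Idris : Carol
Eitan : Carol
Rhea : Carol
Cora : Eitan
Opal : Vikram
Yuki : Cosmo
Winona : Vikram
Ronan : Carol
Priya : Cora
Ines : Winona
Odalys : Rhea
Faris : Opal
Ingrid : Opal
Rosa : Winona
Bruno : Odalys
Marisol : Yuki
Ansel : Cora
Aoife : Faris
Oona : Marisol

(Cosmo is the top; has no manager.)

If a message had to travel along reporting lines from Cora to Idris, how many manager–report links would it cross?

3

Cora is 2 levels below Carol, and Idris is 1 level below Carol (their lowest common manager). The shortest path runs up from Cora to Carol and back down to Idris: 2 + 1 = 3 links.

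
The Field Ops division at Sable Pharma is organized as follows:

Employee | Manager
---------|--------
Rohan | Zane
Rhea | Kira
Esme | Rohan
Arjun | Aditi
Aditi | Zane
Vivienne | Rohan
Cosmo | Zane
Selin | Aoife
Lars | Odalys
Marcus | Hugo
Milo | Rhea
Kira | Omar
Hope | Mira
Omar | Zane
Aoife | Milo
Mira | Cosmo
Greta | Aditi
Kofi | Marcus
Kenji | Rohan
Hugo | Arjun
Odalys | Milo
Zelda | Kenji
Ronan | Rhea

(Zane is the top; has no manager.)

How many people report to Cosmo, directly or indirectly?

2

Cosmo directly manages Mira. Under Mira: Hope (1). That's 2 in total.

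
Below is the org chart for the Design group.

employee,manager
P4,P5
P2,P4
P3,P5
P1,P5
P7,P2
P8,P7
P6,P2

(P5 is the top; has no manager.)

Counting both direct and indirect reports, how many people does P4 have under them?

4

P4 directly manages P2. Under P2: P6, P7, P8 (3). That's 4 in total.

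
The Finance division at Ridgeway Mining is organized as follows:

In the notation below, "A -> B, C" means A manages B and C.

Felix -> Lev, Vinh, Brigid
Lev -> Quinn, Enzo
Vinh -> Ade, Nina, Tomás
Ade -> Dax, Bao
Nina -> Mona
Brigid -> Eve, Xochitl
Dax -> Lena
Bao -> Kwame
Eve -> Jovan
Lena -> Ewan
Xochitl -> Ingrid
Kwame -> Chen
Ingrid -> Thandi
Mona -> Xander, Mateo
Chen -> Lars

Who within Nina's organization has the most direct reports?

Mona

Direct-report counts within Nina's organization: Nina has 1; Mona has 2. The largest is 2, held by Mona.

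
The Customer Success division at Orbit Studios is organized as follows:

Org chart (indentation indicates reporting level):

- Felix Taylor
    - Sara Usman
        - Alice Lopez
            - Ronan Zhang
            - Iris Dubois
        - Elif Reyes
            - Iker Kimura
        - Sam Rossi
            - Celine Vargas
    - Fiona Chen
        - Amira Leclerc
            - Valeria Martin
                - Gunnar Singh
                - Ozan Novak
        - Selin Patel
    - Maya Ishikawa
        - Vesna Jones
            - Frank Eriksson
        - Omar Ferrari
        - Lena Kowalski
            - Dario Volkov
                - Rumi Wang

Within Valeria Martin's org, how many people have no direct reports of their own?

The people in Valeria Martin's organization with no one reporting to them are Ozan Novak, Gunnar Singh. That is 2.

2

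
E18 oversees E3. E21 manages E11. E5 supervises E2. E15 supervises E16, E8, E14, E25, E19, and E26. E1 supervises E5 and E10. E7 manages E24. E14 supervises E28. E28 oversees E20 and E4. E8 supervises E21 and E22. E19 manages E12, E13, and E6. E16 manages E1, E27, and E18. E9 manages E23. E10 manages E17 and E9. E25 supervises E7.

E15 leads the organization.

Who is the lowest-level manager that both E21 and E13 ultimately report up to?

E15

E21's chain of managers is E8, E15. E13's chain of managers is E19, E15. The first manager that appears in both chains is E15.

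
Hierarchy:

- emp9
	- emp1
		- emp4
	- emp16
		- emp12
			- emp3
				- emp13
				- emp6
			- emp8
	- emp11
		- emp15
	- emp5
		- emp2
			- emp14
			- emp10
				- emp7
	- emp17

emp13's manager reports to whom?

emp13 reports to emp3, and emp3 reports to emp12. So emp13's skip-level manager is emp12.

emp12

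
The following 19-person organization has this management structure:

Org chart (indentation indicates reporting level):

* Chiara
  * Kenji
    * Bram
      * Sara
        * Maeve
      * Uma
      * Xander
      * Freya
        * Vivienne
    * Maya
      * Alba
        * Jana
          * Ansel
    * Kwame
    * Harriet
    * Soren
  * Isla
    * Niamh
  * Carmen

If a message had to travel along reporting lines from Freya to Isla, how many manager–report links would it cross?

Freya is 3 levels below Chiara, and Isla is 1 level below Chiara (their lowest common manager). The shortest path runs up from Freya to Chiara and back down to Isla: 3 + 1 = 4 links.

4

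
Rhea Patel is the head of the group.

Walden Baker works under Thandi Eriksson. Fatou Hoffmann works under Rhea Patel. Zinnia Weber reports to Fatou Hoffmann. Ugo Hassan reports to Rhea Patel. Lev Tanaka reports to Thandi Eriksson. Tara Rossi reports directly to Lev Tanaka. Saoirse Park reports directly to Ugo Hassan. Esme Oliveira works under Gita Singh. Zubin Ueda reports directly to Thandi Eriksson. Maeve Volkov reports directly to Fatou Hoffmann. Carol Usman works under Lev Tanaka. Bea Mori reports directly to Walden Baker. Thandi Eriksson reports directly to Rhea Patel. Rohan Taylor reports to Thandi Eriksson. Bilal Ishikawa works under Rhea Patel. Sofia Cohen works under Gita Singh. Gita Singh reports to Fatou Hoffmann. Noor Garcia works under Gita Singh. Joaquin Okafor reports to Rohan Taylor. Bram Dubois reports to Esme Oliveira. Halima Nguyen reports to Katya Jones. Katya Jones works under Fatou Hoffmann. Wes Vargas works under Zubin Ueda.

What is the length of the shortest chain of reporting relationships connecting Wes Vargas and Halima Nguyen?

6

Wes Vargas is 3 levels below Rhea Patel, and Halima Nguyen is 3 levels below Rhea Patel (their lowest common manager). The shortest path runs up from Wes Vargas to Rhea Patel and back down to Halima Nguyen: 3 + 3 = 6 links.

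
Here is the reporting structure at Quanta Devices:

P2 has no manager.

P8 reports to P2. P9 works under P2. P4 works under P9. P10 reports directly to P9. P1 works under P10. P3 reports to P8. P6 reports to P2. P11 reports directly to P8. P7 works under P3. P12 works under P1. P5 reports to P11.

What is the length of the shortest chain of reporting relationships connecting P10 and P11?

4

P10 is 2 levels below P2, and P11 is 2 levels below P2 (their lowest common manager). The shortest path runs up from P10 to P2 and back down to P11: 2 + 2 = 4 links.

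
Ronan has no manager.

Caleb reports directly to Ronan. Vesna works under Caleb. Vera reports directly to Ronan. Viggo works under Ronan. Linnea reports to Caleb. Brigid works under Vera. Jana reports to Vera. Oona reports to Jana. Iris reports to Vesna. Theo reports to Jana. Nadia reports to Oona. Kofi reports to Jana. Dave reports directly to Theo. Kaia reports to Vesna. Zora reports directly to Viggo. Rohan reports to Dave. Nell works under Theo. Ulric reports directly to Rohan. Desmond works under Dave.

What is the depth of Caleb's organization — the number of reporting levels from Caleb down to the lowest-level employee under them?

The longest chain under Caleb runs Caleb → Vesna → Kaia, which is 2 levels below Caleb.

2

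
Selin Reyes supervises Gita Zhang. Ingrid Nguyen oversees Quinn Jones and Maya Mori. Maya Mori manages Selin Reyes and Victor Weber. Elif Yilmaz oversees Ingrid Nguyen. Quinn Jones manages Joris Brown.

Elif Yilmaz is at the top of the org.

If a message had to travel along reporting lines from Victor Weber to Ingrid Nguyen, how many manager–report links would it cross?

Victor Weber is in Ingrid Nguyen's organization: the chain from Victor Weber up to Ingrid Nguyen is Victor Weber → Maya Mori → Ingrid Nguyen, which is 2 links.

2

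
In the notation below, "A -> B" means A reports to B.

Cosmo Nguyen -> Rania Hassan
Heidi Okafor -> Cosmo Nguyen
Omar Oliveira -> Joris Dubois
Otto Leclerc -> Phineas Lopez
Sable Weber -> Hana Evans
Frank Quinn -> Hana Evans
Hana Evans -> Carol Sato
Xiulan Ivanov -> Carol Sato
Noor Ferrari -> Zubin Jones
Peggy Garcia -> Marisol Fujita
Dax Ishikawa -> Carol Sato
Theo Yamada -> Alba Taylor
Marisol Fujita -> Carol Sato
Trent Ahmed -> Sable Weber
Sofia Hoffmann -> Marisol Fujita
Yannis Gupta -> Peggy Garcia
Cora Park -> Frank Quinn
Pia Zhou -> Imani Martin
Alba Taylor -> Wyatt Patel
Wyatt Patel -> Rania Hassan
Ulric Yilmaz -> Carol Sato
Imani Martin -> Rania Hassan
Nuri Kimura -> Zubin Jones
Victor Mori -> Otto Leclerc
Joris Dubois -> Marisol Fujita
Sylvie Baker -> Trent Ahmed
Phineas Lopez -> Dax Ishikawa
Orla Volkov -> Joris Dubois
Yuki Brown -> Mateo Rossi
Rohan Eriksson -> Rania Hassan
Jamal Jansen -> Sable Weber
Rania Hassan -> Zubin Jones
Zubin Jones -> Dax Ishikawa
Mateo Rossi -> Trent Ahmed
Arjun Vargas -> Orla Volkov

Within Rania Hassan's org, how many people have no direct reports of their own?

4

The people in Rania Hassan's organization with no one reporting to them are Rohan Eriksson, Theo Yamada, Pia Zhou, Heidi Okafor. That is 4.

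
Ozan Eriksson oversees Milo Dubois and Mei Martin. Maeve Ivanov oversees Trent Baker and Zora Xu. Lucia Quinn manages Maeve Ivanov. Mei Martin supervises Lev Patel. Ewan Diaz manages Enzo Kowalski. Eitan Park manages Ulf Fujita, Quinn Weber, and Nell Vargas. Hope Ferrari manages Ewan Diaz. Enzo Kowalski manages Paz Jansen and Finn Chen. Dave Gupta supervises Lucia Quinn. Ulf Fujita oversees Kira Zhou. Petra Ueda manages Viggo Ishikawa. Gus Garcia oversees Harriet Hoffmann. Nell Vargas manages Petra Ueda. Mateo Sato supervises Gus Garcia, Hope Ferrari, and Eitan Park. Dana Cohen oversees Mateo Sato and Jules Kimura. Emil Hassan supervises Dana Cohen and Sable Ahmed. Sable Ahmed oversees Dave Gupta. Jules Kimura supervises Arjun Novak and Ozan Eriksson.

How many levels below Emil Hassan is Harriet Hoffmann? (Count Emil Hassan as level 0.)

4

Chain from Harriet Hoffmann up to Emil Hassan: Harriet Hoffmann → Gus Garcia → Mateo Sato → Dana Cohen → Emil Hassan. That is 4 steps up, so Harriet Hoffmann is 4 levels below Emil Hassan.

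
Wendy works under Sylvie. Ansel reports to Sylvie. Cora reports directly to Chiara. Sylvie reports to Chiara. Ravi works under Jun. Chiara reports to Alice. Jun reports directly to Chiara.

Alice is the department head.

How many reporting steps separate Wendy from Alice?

Chain from Wendy up to Alice: Wendy → Sylvie → Chiara → Alice. That is 3 steps up, so Wendy is 3 levels below Alice.

3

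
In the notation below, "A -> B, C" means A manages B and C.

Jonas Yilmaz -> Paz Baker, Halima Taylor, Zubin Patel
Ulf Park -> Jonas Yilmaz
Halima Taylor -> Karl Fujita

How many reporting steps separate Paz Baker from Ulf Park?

2

Chain from Paz Baker up to Ulf Park: Paz Baker → Jonas Yilmaz → Ulf Park. That is 2 steps up, so Paz Baker is 2 levels below Ulf Park.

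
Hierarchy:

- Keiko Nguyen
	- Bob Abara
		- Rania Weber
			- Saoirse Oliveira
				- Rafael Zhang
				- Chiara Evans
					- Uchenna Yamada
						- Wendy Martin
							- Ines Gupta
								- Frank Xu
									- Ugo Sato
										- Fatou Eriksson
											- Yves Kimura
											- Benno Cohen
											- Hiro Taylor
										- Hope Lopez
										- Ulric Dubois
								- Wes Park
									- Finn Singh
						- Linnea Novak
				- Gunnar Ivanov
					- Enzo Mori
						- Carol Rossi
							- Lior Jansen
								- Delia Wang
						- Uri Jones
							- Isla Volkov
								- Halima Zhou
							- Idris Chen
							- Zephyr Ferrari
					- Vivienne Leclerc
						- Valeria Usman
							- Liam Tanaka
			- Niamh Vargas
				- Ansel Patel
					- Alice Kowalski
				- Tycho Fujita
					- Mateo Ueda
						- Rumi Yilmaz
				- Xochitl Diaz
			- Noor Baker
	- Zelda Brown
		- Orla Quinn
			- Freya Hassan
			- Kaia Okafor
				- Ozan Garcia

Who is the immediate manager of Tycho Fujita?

Tycho Fujita reports directly to Niamh Vargas.

Niamh Vargas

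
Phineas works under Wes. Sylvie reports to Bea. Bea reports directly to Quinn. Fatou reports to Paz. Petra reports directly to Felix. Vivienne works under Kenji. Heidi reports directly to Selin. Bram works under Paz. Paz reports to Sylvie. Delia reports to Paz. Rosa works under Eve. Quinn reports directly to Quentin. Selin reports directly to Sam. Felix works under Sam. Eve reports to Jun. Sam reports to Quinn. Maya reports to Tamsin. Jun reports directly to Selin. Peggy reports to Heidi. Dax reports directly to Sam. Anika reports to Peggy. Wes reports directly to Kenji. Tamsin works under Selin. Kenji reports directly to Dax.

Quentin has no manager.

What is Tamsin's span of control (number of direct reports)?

Tamsin directly manages Maya. That is 1 direct report.

1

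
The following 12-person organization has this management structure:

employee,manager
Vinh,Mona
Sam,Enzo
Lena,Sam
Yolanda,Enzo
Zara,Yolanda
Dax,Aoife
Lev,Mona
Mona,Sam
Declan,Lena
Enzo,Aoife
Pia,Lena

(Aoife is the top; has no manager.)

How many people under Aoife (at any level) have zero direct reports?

The people in Aoife's organization with no one reporting to them are Dax, Zara, Pia, Declan, Vinh, Lev. That is 6.

6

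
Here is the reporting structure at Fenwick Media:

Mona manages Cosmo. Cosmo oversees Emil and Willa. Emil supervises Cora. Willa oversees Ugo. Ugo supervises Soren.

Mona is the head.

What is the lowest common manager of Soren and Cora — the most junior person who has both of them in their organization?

Soren's chain of managers is Ugo, Willa, Cosmo, Mona. Cora's chain of managers is Emil, Cosmo, Mona. The first manager that appears in both chains is Cosmo.

Cosmo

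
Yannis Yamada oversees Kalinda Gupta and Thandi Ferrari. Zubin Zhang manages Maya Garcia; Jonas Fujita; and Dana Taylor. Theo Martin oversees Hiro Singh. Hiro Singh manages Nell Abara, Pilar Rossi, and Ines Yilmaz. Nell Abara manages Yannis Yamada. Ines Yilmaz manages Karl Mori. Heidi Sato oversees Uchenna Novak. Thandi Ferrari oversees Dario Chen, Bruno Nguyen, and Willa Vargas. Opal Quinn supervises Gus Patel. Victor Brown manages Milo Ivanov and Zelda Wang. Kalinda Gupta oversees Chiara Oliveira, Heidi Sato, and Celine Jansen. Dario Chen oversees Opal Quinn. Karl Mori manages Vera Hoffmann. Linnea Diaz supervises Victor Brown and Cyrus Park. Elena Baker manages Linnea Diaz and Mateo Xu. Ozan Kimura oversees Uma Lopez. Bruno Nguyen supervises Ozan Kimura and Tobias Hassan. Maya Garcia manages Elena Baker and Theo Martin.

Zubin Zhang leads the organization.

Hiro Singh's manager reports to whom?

Maya Garcia

Hiro Singh reports to Theo Martin, and Theo Martin reports to Maya Garcia. So Hiro Singh's skip-level manager is Maya Garcia.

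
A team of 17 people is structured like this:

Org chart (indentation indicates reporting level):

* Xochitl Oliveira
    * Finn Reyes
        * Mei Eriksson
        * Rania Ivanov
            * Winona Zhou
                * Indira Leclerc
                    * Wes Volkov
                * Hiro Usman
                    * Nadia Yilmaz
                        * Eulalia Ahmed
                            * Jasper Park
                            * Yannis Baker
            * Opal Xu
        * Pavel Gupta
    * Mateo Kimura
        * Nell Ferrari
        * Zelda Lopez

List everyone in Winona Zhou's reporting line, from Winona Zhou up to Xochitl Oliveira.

Winona Zhou reports to Rania Ivanov. Rania Ivanov reports to Finn Reyes. Finn Reyes reports to Xochitl Oliveira. Xochitl Oliveira is at the top.

Winona Zhou -> Rania Ivanov -> Finn Reyes -> Xochitl Oliveira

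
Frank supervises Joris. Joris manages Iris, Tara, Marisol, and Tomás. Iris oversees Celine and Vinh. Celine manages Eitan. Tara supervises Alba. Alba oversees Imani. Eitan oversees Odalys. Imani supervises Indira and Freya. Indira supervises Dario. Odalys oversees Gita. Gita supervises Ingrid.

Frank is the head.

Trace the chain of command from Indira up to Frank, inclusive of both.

Indira -> Imani -> Alba -> Tara -> Joris -> Frank

Indira reports to Imani. Imani reports to Alba. Alba reports to Tara. Tara reports to Joris. Joris reports to Frank. Frank is at the top.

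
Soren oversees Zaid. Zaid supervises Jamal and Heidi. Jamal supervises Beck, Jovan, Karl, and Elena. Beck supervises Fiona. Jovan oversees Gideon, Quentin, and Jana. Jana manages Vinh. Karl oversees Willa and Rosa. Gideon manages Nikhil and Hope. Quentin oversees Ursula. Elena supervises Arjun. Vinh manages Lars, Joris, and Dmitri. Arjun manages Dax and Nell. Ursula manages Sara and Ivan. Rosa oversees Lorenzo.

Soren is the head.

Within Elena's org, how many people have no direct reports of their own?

The people in Elena's organization with no one reporting to them are Nell, Dax. That is 2.

2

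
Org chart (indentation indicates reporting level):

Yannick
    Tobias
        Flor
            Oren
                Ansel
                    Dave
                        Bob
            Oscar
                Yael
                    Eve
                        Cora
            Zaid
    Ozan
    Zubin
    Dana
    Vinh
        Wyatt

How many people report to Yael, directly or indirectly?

2

Yael directly manages Eve. Under Eve: Cora (1). That's 2 in total.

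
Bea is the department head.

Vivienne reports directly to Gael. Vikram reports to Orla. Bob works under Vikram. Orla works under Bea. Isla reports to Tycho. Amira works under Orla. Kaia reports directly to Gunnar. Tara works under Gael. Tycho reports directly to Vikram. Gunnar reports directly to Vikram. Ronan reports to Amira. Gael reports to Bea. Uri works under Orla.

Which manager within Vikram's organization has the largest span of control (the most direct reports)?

Vikram

Direct-report counts within Vikram's organization: Vikram has 3; Tycho has 1; Gunnar has 1. The largest is 3, held by Vikram.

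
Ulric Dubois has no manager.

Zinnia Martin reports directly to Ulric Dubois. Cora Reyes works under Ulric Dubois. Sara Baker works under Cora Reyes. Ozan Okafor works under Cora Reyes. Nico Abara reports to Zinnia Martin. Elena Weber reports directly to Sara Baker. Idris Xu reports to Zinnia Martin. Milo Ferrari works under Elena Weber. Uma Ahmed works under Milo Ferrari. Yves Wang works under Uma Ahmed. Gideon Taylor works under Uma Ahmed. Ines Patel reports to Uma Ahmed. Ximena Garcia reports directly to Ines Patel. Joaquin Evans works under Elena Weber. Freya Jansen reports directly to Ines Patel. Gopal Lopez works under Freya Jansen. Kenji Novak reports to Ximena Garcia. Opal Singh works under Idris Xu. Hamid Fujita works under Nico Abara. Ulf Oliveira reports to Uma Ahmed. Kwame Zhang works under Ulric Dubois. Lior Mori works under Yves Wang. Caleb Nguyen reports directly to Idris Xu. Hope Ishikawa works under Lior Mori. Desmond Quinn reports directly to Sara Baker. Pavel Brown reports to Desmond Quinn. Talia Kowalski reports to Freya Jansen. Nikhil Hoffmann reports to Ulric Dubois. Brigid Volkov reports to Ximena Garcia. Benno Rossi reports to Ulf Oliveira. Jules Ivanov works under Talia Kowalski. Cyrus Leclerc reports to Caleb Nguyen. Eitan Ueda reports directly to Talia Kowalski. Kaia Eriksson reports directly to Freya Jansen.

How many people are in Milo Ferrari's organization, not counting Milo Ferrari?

17

Milo Ferrari directly manages Uma Ahmed. Under Uma Ahmed: Ulf Oliveira, Benno Rossi, Ines Patel, Freya Jansen, Kaia Eriksson, Talia Kowalski, Eitan Ueda, Jules Ivanov, Gopal Lopez, Ximena Garcia, Brigid Volkov, Kenji Novak, Gideon Taylor, Yves Wang, Lior Mori, Hope Ishikawa (16). That's 17 in total.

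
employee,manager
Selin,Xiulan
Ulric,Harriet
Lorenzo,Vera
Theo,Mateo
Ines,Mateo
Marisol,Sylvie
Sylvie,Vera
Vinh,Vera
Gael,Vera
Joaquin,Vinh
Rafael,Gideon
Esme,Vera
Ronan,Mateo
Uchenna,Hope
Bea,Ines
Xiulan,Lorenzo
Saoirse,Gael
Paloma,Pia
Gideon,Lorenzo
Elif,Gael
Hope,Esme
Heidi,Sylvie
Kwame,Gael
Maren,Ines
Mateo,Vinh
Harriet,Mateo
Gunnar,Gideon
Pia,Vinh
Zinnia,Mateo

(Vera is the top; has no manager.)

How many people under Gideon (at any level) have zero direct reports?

The people in Gideon's organization with no one reporting to them are Gunnar, Rafael. That is 2.

2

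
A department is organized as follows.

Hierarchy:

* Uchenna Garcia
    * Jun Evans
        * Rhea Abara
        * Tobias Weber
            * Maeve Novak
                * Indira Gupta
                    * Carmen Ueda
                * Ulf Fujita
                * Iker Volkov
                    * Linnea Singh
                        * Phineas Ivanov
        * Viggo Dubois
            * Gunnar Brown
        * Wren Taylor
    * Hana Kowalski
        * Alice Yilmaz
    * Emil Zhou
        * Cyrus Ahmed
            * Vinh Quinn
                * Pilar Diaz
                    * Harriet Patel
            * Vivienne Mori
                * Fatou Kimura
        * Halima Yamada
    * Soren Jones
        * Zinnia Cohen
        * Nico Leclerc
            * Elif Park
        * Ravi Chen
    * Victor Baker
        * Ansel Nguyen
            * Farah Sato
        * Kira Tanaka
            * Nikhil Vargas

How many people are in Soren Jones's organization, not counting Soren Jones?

Soren Jones directly manages Zinnia Cohen, Nico Leclerc, Ravi Chen. Zinnia Cohen has no reports. Under Nico Leclerc: Elif Park (1). Ravi Chen has no reports. So Soren Jones's organization is 3 direct reports plus everyone under them: 1 + 2 + 1 = 4.

4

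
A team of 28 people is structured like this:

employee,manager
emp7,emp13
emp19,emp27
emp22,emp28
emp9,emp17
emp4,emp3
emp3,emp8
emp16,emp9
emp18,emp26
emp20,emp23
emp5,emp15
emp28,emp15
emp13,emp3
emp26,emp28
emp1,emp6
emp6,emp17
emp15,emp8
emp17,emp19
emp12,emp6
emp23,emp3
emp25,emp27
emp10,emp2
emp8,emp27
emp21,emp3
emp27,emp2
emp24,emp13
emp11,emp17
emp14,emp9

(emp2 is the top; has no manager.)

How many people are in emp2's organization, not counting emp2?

emp2 directly manages emp27, emp10. Under emp27: emp25, emp19, emp17, emp11, emp9, emp16, emp14, emp6, emp1, emp12, emp8, emp15, emp5, emp28, emp22, emp26, emp18, emp3, emp4, emp21, emp13, emp7, emp24, emp23, emp20 (25). emp10 has no reports. So emp2's organization is 2 direct reports plus everyone under them: 26 + 1 = 27.

27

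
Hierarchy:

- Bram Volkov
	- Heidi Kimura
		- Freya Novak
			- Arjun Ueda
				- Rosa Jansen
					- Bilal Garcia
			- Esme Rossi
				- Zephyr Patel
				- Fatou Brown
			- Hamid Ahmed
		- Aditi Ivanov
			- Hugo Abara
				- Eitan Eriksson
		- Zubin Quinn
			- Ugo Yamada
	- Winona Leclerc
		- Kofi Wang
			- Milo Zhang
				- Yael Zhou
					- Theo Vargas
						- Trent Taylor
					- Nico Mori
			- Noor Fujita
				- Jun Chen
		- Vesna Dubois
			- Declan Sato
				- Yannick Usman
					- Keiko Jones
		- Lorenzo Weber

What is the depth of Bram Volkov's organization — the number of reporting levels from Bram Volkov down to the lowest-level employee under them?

6

The longest chain under Bram Volkov runs Bram Volkov → Winona Leclerc → Kofi Wang → Milo Zhang → Yael Zhou → Theo Vargas → Trent Taylor, which is 6 levels below Bram Volkov.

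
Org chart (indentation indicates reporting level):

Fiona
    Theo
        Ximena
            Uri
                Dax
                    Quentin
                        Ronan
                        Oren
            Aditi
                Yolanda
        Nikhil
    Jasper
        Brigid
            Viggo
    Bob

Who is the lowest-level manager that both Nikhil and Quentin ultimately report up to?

Theo

Nikhil's chain of managers is Theo, Fiona. Quentin's chain of managers is Dax, Uri, Ximena, Theo, Fiona. The first manager that appears in both chains is Theo.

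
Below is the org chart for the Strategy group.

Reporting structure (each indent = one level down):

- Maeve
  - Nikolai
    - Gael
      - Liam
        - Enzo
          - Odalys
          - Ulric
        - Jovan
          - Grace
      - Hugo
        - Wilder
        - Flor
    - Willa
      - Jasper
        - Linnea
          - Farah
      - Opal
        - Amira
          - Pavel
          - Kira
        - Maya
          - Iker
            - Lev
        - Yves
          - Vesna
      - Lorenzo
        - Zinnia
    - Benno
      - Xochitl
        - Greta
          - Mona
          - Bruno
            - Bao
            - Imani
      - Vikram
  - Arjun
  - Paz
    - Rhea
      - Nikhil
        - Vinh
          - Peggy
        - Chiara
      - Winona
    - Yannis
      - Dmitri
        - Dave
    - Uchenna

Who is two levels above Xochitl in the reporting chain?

Nikolai

Xochitl reports to Benno, and Benno reports to Nikolai. So Xochitl's skip-level manager is Nikolai.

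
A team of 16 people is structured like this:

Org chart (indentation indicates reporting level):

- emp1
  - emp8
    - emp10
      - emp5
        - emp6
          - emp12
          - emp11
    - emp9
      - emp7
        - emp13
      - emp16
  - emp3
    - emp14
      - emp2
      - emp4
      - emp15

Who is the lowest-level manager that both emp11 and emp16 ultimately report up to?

emp8

emp11's chain of managers is emp6, emp5, emp10, emp8, emp1. emp16's chain of managers is emp9, emp8, emp1. The first manager that appears in both chains is emp8.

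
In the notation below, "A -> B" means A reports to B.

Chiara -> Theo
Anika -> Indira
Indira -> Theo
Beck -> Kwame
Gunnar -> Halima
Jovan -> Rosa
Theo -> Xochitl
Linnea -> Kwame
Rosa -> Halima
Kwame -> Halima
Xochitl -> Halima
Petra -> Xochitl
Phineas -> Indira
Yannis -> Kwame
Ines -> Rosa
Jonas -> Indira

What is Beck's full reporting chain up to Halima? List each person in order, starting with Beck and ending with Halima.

Beck -> Kwame -> Halima

Beck reports to Kwame. Kwame reports to Halima. Halima is at the top.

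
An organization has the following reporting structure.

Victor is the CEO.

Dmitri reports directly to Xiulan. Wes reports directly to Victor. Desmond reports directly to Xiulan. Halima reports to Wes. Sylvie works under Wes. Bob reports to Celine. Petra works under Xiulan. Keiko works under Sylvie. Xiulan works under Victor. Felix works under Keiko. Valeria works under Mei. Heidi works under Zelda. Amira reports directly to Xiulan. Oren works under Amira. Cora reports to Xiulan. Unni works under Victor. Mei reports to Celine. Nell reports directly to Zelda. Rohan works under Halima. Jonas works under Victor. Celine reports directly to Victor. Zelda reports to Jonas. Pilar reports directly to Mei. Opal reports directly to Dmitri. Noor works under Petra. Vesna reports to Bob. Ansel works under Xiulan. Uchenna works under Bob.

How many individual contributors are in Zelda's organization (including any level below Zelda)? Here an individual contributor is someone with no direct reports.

2

The people in Zelda's organization with no one reporting to them are Heidi, Nell. That is 2.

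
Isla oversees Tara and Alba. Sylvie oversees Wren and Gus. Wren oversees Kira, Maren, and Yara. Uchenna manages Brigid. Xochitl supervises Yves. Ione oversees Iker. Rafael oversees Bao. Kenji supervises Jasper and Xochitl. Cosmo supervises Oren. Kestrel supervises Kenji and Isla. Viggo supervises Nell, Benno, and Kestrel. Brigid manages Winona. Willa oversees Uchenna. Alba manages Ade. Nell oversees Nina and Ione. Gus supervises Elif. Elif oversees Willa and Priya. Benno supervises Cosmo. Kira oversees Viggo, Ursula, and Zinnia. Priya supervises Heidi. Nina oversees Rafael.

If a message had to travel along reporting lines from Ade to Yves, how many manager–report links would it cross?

6

Ade is 3 levels below Kestrel, and Yves is 3 levels below Kestrel (their lowest common manager). The shortest path runs up from Ade to Kestrel and back down to Yves: 3 + 3 = 6 links.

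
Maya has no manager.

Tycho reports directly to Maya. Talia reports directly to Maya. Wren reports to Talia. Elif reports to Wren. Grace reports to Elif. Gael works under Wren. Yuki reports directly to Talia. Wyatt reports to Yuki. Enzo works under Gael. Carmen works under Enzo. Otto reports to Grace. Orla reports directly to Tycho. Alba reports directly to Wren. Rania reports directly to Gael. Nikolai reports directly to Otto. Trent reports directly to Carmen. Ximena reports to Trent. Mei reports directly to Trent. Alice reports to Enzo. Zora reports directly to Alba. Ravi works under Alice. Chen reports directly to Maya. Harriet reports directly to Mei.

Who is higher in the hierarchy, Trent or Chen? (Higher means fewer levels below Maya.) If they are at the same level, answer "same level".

Chen

Trent is 6 levels below Maya; Chen is 1. Chen is higher.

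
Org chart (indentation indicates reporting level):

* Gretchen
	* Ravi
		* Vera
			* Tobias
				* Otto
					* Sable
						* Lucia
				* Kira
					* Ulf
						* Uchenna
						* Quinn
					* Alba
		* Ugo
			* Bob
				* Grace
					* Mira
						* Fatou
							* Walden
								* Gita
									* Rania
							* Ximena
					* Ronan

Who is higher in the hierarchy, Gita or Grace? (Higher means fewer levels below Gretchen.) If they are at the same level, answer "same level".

Grace

Gita is 8 levels below Gretchen; Grace is 4. Grace is higher.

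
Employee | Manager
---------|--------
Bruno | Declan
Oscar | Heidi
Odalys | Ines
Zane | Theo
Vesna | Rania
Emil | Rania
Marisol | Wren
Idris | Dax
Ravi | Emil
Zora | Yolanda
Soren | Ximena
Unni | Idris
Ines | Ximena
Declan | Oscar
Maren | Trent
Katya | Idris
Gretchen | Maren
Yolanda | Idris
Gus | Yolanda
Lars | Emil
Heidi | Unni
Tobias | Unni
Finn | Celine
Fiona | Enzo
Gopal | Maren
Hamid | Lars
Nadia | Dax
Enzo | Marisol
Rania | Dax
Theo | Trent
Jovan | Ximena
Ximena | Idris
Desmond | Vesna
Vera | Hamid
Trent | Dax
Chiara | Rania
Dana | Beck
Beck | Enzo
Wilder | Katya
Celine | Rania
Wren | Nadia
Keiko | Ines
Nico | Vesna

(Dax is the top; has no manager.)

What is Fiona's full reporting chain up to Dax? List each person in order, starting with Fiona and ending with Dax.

Fiona -> Enzo -> Marisol -> Wren -> Nadia -> Dax

Fiona reports to Enzo. Enzo reports to Marisol. Marisol reports to Wren. Wren reports to Nadia. Nadia reports to Dax. Dax is at the top.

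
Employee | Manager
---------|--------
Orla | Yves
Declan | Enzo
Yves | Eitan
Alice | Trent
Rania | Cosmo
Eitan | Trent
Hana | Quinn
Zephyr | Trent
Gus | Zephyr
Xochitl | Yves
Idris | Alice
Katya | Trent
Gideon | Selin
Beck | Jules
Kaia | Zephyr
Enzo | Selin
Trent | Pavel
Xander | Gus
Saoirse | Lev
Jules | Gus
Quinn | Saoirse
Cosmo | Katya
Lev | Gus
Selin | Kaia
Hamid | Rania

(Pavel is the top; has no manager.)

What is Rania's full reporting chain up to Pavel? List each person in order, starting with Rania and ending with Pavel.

Rania reports to Cosmo. Cosmo reports to Katya. Katya reports to Trent. Trent reports to Pavel. Pavel is at the top.

Rania -> Cosmo -> Katya -> Trent -> Pavel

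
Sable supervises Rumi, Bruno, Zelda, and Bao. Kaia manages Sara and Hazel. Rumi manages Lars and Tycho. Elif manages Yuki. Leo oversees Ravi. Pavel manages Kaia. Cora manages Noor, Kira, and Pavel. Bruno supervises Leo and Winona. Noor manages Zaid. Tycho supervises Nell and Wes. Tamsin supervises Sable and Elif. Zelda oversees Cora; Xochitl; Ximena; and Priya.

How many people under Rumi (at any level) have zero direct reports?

3

The people in Rumi's organization with no one reporting to them are Lars, Wes, Nell. That is 3.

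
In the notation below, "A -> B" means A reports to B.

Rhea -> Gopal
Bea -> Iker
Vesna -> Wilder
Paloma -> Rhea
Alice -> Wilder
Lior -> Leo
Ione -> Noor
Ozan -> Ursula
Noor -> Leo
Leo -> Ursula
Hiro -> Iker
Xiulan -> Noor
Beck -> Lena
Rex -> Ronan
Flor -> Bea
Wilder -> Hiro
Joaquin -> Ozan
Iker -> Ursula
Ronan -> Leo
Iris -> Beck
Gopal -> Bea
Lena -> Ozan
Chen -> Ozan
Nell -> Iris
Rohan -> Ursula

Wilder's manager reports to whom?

Wilder reports to Hiro, and Hiro reports to Iker. So Wilder's skip-level manager is Iker.

Iker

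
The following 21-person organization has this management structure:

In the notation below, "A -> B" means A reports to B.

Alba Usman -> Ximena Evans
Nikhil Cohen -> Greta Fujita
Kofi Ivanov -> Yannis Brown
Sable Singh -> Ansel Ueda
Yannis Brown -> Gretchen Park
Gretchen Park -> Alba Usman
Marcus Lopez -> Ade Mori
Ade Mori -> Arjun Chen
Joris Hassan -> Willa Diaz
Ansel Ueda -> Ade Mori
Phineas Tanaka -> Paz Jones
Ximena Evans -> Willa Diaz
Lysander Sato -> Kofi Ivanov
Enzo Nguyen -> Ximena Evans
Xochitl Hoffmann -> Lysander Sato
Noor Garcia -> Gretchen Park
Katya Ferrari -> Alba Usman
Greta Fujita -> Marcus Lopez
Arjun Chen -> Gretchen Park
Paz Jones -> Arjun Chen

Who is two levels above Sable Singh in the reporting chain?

Ade Mori

Sable Singh reports to Ansel Ueda, and Ansel Ueda reports to Ade Mori. So Sable Singh's skip-level manager is Ade Mori.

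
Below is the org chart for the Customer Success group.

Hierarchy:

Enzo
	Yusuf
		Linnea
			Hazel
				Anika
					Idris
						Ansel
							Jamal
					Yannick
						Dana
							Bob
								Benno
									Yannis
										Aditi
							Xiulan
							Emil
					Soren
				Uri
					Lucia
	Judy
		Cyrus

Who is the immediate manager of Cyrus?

Judy

Cyrus reports directly to Judy.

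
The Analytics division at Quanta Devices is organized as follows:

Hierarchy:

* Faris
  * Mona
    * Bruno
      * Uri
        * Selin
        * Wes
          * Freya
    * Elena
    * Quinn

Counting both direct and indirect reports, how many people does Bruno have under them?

4

Bruno directly manages Uri. Under Uri: Wes, Freya, Selin (3). That's 4 in total.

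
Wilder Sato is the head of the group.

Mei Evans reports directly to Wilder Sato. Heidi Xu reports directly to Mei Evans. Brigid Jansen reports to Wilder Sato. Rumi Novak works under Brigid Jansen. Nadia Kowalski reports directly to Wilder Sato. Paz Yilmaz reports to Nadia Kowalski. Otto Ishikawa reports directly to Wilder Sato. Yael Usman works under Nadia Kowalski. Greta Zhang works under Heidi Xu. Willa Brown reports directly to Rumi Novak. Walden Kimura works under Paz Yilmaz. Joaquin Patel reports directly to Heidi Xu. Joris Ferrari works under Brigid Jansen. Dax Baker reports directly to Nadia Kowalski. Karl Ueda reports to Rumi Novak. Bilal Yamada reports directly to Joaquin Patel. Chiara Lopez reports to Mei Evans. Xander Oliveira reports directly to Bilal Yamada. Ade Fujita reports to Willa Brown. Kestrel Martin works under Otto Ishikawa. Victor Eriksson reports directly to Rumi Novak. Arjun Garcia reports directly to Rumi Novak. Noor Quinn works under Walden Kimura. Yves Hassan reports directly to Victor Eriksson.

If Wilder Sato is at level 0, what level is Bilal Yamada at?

4

Chain from Bilal Yamada up to Wilder Sato: Bilal Yamada → Joaquin Patel → Heidi Xu → Mei Evans → Wilder Sato. That is 4 steps up, so Bilal Yamada is 4 levels below Wilder Sato.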